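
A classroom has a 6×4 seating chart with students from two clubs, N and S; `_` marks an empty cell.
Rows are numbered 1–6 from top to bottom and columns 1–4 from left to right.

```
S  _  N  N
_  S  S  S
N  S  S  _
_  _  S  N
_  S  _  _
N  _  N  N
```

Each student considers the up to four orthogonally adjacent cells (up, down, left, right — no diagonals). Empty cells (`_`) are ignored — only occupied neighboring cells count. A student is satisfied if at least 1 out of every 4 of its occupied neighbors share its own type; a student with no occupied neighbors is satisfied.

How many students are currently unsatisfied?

(1,1)S 0/0 satisfied
(1,3)N 1/2 satisfied
(1,4)N 1/2 satisfied
(2,2)S 2/2 satisfied
(2,3)S 3/4 satisfied
(2,4)S 1/2 satisfied
(3,1)N 0/1 not
(3,2)S 2/3 satisfied
(3,3)S 3/3 satisfied
(4,3)S 1/2 satisfied
(4,4)N 0/1 not
(5,2)S 0/0 satisfied
(6,1)N 0/0 satisfied
(6,3)N 1/1 satisfied
(6,4)N 1/1 satisfied
Unsatisfied: (3,1), (4,4) — 2 in total.

2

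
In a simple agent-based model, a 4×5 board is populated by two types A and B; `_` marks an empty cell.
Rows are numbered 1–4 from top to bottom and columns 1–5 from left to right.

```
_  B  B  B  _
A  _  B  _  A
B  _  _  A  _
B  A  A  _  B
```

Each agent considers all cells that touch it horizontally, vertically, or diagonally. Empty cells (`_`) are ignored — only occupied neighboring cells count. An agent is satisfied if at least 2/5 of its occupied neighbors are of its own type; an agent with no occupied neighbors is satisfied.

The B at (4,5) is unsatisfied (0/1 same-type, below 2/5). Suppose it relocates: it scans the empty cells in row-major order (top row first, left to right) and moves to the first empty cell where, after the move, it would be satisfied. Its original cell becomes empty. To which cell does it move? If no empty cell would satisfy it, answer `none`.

(1,1)

Vacating (4,5). Empty cells in order:
  (1,1): 1/2 same-type → satisfied — stop here.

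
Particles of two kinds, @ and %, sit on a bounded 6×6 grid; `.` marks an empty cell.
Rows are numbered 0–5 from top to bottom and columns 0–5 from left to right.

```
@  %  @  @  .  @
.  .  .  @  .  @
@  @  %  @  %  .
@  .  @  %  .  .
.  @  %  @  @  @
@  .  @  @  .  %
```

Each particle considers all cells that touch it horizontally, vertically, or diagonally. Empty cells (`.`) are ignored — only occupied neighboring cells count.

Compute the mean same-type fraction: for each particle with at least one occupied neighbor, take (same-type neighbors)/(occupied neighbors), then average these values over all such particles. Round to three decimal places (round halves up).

0.567

(0,0)@ 0/1
(0,1)% 0/2
(0,2)@ 2/3
(0,3)@ 2/2
(0,5)@ 1/1
(1,3)@ 3/5
(1,5)@ 1/2
(2,0)@ 2/2
(2,1)@ 3/4
(2,2)% 1/5
(2,3)@ 2/5
(2,4)% 1/4
(3,0)@ 3/3
(3,2)@ 4/7
(3,3)% 3/7
(4,1)@ 4/5
(4,2)% 1/6
(4,3)@ 4/6
(4,4)@ 3/5
(4,5)@ 1/2
(5,0)@ 1/1
(5,2)@ 3/4
(5,3)@ 3/4
(5,5)% 0/2
Sum over 24 particles: 0/1 + 0/2 + 2/3 + 2/2 + 1/1 + 3/5 + 1/2 + 2/2 + 3/4 + 1/5 + 2/5 + 1/4 + 3/3 + 4/7 + 3/7 + 4/5 + 1/6 + 4/6 + 3/5 + 1/2 + 1/1 + 3/4 + 3/4 + 0/2 = 68/5; mean = 68/5 ÷ 24 = 17/30 = 0.566666… → 0.567.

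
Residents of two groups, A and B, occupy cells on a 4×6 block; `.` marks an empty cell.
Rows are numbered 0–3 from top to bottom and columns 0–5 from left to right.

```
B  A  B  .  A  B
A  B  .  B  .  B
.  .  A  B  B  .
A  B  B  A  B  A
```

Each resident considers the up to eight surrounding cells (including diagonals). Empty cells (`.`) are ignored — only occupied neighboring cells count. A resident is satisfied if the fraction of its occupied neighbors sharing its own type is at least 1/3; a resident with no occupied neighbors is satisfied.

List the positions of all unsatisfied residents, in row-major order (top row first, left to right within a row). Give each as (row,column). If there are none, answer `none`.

(0,1), (0,4), (2,2), (3,0), (3,3), (3,5)

Row 0: (0,0)B 1/3 ok · (0,1)A 1/4 unhappy · (0,2)B 2/3 ok · (0,4)A 0/3 unhappy · (0,5)B 1/2 ok
Row 1: (1,0)A 1/3 ok · (1,1)B 2/5 ok · (1,3)B 3/5 ok · (1,5)B 2/3 ok
Row 2: (2,2)A 1/6 unhappy · (2,3)B 4/6 ok · (2,4)B 4/6 ok
Row 3: (3,0)A 0/1 unhappy · (3,1)B 1/3 ok · (3,2)B 2/4 ok · (3,3)A 1/5 unhappy · (3,4)B 2/4 ok · (3,5)A 0/2 unhappy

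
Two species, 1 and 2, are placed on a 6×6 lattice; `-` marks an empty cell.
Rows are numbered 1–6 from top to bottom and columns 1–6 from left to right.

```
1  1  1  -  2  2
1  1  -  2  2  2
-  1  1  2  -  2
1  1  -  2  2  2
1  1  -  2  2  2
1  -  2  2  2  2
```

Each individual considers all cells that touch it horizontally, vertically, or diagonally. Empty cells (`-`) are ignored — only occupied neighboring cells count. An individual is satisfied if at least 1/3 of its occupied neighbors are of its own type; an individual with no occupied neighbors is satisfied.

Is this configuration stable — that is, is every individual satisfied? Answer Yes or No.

Row 1: (1,1)1 3/3 ok · (1,2)1 4/4 ok · (1,3)1 2/3 ok · (1,5)2 4/4 ok · (1,6)2 3/3 ok
Row 2: (2,1)1 4/4 ok · (2,2)1 6/6 ok · (2,4)2 3/5 ok · (2,5)2 6/6 ok · (2,6)2 4/4 ok
Row 3: (3,2)1 5/5 ok · (3,3)1 3/6 ok · (3,4)2 4/5 ok · (3,6)2 4/4 ok
Row 4: (4,1)1 4/4 ok · (4,2)1 5/5 ok · (4,4)2 4/5 ok · (4,5)2 7/7 ok · (4,6)2 4/4 ok
Row 5: (5,1)1 4/4 ok · (5,2)1 4/5 ok · (5,4)2 6/6 ok · (5,5)2 8/8 ok · (5,6)2 5/5 ok
Row 6: (6,1)1 2/2 ok · (6,3)2 2/3 ok · (6,4)2 4/4 ok · (6,5)2 5/5 ok · (6,6)2 3/3 ok
All meet the threshold, so the configuration is stable.

Yes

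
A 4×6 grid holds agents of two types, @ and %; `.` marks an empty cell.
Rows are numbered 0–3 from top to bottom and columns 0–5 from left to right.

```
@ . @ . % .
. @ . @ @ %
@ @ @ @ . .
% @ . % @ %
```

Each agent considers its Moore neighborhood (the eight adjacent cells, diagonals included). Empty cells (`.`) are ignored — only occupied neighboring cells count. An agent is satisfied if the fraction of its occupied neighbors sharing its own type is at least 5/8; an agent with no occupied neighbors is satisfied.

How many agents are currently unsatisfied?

Row 0: (0,0)@ 1/1 ok · (0,2)@ 2/2 ok · (0,4)% 1/3 unhappy
Row 1: (1,1)@ 5/5 ok · (1,3)@ 4/5 ok · (1,4)@ 2/4 unhappy · (1,5)% 1/2 unhappy
Row 2: (2,0)@ 3/4 ok · (2,1)@ 4/5 ok · (2,2)@ 5/6 ok · (2,3)@ 4/5 ok
Row 3: (3,0)% 0/3 unhappy · (3,1)@ 3/4 ok · (3,3)% 0/3 unhappy · (3,4)@ 1/3 unhappy · (3,5)% 0/1 unhappy
Unsatisfied: (0,4), (1,4), (1,5), (3,0), (3,3), (3,4), (3,5) — 7 in total.

7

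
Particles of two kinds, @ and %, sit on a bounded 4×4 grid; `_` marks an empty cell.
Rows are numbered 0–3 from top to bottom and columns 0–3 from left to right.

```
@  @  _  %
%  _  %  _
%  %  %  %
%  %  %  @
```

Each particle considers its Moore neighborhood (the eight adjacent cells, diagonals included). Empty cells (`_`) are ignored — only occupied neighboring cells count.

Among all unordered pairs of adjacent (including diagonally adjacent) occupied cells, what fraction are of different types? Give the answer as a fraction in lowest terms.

3/13

Scan each occupied cell's neighbors to the right and below (and the two forward diagonals) so each pair is counted once.
From row 0: 3 unlike of 5 pairs (running 3/5).
From row 1: 0 unlike of 5 pairs (running 3/10).
From row 2: 2 unlike of 13 pairs (running 5/23).
From row 3: 1 unlike of 3 pairs (running 6/26).
Total adjacent occupied pairs: 26; unlike-type pairs: 6.
6/26 reduces to 3/13.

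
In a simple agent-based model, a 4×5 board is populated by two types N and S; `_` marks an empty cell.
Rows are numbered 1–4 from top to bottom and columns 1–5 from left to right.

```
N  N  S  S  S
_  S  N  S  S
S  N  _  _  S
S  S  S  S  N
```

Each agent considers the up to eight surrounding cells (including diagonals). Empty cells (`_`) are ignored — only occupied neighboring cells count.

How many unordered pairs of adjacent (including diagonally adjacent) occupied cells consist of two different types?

Scan each occupied cell's neighbors to the right and below (and the two forward diagonals) so each pair is counted once.
Row 1: N(1,1)–N(1,2)= N(1,1)–S(2,2)≠ N(1,2)–S(1,3)≠ N(1,2)–S(2,2)≠ N(1,2)–N(2,3)= S(1,3)–S(1,4)= S(1,3)–N(2,3)≠ S(1,3)–S(2,4)= S(1,3)–S(2,2)= S(1,4)–S(1,5)= S(1,4)–S(2,4)= S(1,4)–S(2,5)= S(1,4)–N(2,3)≠ S(1,5)–S(2,5)= S(1,5)–S(2,4)=  → 5/15 unlike.
Row 2: S(2,2)–N(2,3)≠ S(2,2)–N(3,2)≠ S(2,2)–S(3,1)= N(2,3)–S(2,4)≠ N(2,3)–N(3,2)= S(2,4)–S(2,5)= S(2,4)–S(3,5)= S(2,5)–S(3,5)=  → 3/8 unlike.
Row 3: S(3,1)–N(3,2)≠ S(3,1)–S(4,1)= S(3,1)–S(4,2)= N(3,2)–S(4,2)≠ N(3,2)–S(4,3)≠ N(3,2)–S(4,1)≠ S(3,5)–N(4,5)≠ S(3,5)–S(4,4)=  → 5/8 unlike.
Row 4: S(4,1)–S(4,2)= S(4,2)–S(4,3)= S(4,3)–S(4,4)= S(4,4)–N(4,5)≠  → 1/4 unlike.
Total adjacent occupied pairs: 35; unlike-type pairs: 14.

14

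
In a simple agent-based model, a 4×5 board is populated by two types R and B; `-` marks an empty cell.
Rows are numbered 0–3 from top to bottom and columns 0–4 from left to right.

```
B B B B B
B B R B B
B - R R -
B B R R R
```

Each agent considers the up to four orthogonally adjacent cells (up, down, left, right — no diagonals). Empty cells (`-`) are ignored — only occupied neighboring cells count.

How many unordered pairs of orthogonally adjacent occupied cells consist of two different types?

5

Scan each occupied cell's neighbors to the right and below so each pair is counted once.
Row 0: B(0,0)–B(0,1)= B(0,0)–B(1,0)= B(0,1)–B(0,2)= B(0,1)–B(1,1)= B(0,2)–B(0,3)= B(0,2)–R(1,2)≠ B(0,3)–B(0,4)= B(0,3)–B(1,3)= B(0,4)–B(1,4)=  → 1/9 unlike.
Row 1: B(1,0)–B(1,1)= B(1,0)–B(2,0)= B(1,1)–R(1,2)≠ R(1,2)–B(1,3)≠ R(1,2)–R(2,2)= B(1,3)–B(1,4)= B(1,3)–R(2,3)≠  → 3/7 unlike.
Row 2: B(2,0)–B(3,0)= R(2,2)–R(2,3)= R(2,2)–R(3,2)= R(2,3)–R(3,3)=  → 0/4 unlike.
Row 3: B(3,0)–B(3,1)= B(3,1)–R(3,2)≠ R(3,2)–R(3,3)= R(3,3)–R(3,4)=  → 1/4 unlike.
Total adjacent occupied pairs: 24; unlike-type pairs: 5.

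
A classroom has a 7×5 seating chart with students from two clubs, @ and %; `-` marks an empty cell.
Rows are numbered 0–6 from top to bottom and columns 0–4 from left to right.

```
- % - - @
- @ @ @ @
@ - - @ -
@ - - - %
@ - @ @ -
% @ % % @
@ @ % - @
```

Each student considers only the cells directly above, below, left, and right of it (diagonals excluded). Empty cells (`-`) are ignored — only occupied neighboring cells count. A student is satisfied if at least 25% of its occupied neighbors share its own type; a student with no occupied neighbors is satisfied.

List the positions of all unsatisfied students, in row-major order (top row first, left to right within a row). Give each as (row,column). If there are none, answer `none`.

(0,1), (5,0)

Row 0: (0,1)% 0/1 unhappy · (0,4)@ 1/1 ok
Row 1: (1,1)@ 1/2 ok · (1,2)@ 2/2 ok · (1,3)@ 3/3 ok · (1,4)@ 2/2 ok
Row 2: (2,0)@ 1/1 ok · (2,3)@ 1/1 ok
Row 3: (3,0)@ 2/2 ok · (3,4)% 0/0 ok
Row 4: (4,0)@ 1/2 ok · (4,2)@ 1/2 ok · (4,3)@ 1/2 ok
Row 5: (5,0)% 0/3 unhappy · (5,1)@ 1/3 ok · (5,2)% 2/4 ok · (5,3)% 1/3 ok · (5,4)@ 1/2 ok
Row 6: (6,0)@ 1/2 ok · (6,1)@ 2/3 ok · (6,2)% 1/2 ok · (6,4)@ 1/1 ok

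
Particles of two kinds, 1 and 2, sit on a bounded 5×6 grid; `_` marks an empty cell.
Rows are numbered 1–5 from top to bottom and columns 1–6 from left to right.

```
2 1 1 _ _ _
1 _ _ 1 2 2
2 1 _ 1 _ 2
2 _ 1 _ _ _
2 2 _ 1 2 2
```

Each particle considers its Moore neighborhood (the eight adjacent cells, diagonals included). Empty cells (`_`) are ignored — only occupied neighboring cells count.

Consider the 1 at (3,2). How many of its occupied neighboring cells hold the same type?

Occupied neighbors of (3,2): (2,1)=1, (3,1)=2, (4,1)=2, (4,3)=1.
Same type (1): 2 of 4.

2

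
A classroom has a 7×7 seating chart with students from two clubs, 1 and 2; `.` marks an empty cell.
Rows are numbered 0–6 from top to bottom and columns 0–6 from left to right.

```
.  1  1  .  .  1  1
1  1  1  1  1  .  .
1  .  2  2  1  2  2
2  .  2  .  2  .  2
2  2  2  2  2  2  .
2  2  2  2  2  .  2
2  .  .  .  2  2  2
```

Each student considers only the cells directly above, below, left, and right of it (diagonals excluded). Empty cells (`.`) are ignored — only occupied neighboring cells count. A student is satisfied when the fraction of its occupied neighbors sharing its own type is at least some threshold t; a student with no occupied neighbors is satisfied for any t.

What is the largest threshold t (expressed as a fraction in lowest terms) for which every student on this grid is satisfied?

Row 0: (0,1)1 2/2 · (0,2)1 2/2 · (0,5)1 1/1 · (0,6)1 1/1
Row 1: (1,0)1 2/2 · (1,1)1 3/3 · (1,2)1 3/4 · (1,3)1 2/3 · (1,4)1 2/2
Row 2: (2,0)1 1/2 · (2,2)2 2/3 · (2,3)2 1/3 · (2,4)1 1/4 · (2,5)2 1/2 · (2,6)2 2/2
Row 3: (3,0)2 1/2 · (3,2)2 2/2 · (3,4)2 1/2 · (3,6)2 1/1
Row 4: (4,0)2 3/3 · (4,1)2 3/3 · (4,2)2 4/4 · (4,3)2 3/3 · (4,4)2 4/4 · (4,5)2 1/1
Row 5: (5,0)2 3/3 · (5,1)2 3/3 · (5,2)2 3/3 · (5,3)2 3/3 · (5,4)2 3/3 · (5,6)2 1/1
Row 6: (6,0)2 1/1 · (6,4)2 2/2 · (6,5)2 2/2 · (6,6)2 2/2
The smallest same-type fraction is 1/4 at (2,4), which reduces to 1/4. Any threshold above that leaves this student unsatisfied.

1/4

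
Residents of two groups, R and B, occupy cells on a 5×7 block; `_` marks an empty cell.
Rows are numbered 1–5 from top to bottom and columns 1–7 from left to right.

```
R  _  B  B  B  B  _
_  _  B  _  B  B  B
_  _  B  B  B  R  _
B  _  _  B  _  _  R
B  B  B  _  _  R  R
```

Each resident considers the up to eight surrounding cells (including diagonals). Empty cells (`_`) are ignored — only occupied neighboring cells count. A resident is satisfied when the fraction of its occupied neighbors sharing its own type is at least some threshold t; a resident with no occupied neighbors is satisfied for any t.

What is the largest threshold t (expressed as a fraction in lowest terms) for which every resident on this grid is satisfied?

1/5

(1,1)R — no occupied neighbors
(1,3)B 2/2
(1,4)B 4/4
(1,5)B 4/4
(1,6)B 4/4
(2,3)B 4/4
(2,5)B 6/7
(2,6)B 5/6
(2,7)B 2/3
(3,3)B 3/3
(3,4)B 5/5
(3,5)B 4/5
(3,6)R 1/5
(4,1)B 2/2
(4,4)B 4/4
(4,7)R 3/3
(5,1)B 2/2
(5,2)B 3/3
(5,3)B 2/2
(5,6)R 2/2
(5,7)R 2/2
The smallest same-type fraction is 1/5 at (3,6), which reduces to 1/5. Any threshold above that leaves this resident unsatisfied.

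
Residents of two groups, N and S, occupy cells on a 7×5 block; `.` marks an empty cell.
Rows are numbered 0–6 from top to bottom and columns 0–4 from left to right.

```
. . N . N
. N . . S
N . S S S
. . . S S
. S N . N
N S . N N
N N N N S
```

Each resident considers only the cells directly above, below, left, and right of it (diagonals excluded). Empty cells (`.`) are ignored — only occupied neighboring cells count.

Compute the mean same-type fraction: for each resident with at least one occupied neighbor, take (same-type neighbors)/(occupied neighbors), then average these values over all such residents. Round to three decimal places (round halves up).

(0,2)N — no occupied neighbors
(0,4)N 0/1
(1,1)N — no occupied neighbors
(1,4)S 1/2
(2,0)N — no occupied neighbors
(2,2)S 1/1
(2,3)S 3/3
(2,4)S 3/3
(3,3)S 2/2
(3,4)S 2/3
(4,1)S 1/2
(4,2)N 0/1
(4,4)N 1/2
(5,0)N 1/2
(5,1)S 1/3
(5,3)N 2/2
(5,4)N 2/3
(6,0)N 2/2
(6,1)N 2/3
(6,2)N 2/2
(6,3)N 2/3
(6,4)S 0/2
Sum over 19 residents: 0/1 + 1/2 + 1/1 + 3/3 + 3/3 + 2/2 + 2/3 + 1/2 + 0/1 + 1/2 + 1/2 + 1/3 + 2/2 + 2/3 + 2/2 + 2/3 + 2/2 + 2/3 + 0/2 = 12; mean = 12 ÷ 19 = 12/19 = 0.631578… → 0.632.

0.632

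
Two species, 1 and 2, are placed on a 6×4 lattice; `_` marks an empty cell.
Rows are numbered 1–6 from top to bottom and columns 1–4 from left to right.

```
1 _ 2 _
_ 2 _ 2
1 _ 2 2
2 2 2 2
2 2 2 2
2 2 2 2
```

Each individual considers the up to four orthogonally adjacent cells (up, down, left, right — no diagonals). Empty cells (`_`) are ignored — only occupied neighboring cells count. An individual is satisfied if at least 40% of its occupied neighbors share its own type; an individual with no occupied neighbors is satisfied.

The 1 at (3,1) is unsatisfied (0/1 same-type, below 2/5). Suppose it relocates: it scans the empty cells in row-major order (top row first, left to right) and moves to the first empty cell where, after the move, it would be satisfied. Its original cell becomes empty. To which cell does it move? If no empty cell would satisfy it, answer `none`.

(2,1)

Vacating (3,1). Empty cells in order:
  (1,2): 1/3 same-type → still unsatisfied.
  (1,4): 0/2 same-type → still unsatisfied.
  (2,1): 1/2 same-type → satisfied — stop here.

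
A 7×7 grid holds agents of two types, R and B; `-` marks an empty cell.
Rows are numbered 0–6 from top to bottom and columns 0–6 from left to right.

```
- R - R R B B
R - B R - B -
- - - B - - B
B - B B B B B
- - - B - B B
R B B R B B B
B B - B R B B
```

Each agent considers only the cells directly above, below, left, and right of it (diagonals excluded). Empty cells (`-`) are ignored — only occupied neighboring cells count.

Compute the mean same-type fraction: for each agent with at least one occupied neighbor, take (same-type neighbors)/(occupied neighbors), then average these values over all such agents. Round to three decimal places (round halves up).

Row 0: (0,1)R — no occupied neighbors · (0,3)R 2/2 · (0,4)R 1/2 · (0,5)B 2/3 · (0,6)B 1/1
Row 1: (1,0)R — no occupied neighbors · (1,2)B 0/1 · (1,3)R 1/3 · (1,5)B 1/1
Row 2: (2,3)B 1/2 · (2,6)B 1/1
Row 3: (3,0)B — no occupied neighbors · (3,2)B 1/1 · (3,3)B 4/4 · (3,4)B 2/2 · (3,5)B 3/3 · (3,6)B 3/3
Row 4: (4,3)B 1/2 · (4,5)B 3/3 · (4,6)B 3/3
Row 5: (5,0)R 0/2 · (5,1)B 2/3 · (5,2)B 1/2 · (5,3)R 0/4 · (5,4)B 1/3 · (5,5)B 4/4 · (5,6)B 3/3
Row 6: (6,0)B 1/2 · (6,1)B 2/2 · (6,3)B 0/2 · (6,4)R 0/3 · (6,5)B 2/3 · (6,6)B 2/2
Sum over 30 agents: 2/2 + 1/2 + 2/3 + 1/1 + 0/1 + 1/3 + 1/1 + 1/2 + 1/1 + 1/1 + 4/4 + 2/2 + 3/3 + 3/3 + 1/2 + 3/3 + 3/3 + 0/2 + 2/3 + 1/2 + 0/4 + 1/3 + 4/4 + 3/3 + 1/2 + 2/2 + 0/2 + 0/3 + 2/3 + 2/2 = 121/6; mean = 121/6 ÷ 30 = 121/180 = 0.672222… → 0.672.

0.672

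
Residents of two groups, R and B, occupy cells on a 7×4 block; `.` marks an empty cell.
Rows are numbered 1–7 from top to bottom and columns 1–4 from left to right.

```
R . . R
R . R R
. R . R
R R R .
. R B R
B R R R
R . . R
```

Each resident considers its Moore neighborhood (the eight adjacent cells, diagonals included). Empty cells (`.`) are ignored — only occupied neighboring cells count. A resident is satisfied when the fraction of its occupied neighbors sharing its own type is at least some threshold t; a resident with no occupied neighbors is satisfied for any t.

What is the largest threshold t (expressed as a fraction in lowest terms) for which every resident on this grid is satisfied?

(1,1)R 1/1
(1,4)R 2/2
(2,1)R 2/2
(2,3)R 4/4
(2,4)R 3/3
(3,2)R 5/5
(3,4)R 3/3
(4,1)R 3/3
(4,2)R 4/5
(4,3)R 5/6
(5,2)R 5/7
(5,3)B 0/7
(5,4)R 3/4
(6,1)B 0/3
(6,2)R 3/5
(6,3)R 5/6
(6,4)R 3/4
(7,1)R 1/2
(7,4)R 2/2
The smallest same-type fraction is 0/7 at (5,3), which reduces to 0/1. Any threshold above that leaves this resident unsatisfied.

0/1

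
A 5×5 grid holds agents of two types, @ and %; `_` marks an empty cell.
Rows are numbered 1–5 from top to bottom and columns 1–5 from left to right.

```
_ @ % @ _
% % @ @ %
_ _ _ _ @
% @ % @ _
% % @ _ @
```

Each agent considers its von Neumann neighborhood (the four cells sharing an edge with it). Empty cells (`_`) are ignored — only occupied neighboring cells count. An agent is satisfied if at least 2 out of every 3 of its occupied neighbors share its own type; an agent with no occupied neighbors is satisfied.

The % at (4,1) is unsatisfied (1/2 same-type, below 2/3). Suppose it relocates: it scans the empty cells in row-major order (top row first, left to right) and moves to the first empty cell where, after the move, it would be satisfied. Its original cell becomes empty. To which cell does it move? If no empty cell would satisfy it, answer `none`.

(3,1)

Vacating (4,1). Empty cells in order:
  (1,1): 1/2 same-type → still unsatisfied.
  (1,5): 1/2 same-type → still unsatisfied.
  (3,1): 1/1 same-type → satisfied — stop here.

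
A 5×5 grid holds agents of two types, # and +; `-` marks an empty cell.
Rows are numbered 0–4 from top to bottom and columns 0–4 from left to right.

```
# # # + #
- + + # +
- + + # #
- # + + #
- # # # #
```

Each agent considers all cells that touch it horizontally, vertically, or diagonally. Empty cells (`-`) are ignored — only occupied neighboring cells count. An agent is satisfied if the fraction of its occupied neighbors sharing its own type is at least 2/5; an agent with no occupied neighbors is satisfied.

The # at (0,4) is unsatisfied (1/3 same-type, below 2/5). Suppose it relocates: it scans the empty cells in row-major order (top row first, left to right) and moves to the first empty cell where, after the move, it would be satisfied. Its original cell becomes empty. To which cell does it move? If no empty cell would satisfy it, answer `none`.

(1,0)

Vacating (0,4). Empty cells in order:
  (1,0): 2/4 same-type → satisfied — stop here.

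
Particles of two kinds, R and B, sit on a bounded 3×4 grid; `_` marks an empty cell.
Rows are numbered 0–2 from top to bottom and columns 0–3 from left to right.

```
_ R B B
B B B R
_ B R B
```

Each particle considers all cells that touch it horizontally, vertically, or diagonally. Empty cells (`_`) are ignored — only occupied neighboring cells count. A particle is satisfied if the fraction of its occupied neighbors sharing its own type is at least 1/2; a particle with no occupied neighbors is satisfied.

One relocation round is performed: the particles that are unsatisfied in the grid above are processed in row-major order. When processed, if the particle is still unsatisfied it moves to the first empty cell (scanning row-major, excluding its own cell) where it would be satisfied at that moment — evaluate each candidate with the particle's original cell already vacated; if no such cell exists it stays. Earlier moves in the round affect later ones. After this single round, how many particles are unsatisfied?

Initially unsatisfied (in order): (0,1), (1,3), (2,2), (2,3).
  (0,1): no empty cell satisfies it; stays.
  (1,3): no empty cell satisfies it; stays.
  (2,2): no empty cell satisfies it; stays.
  (2,3) → (0,0).
Resulting grid:
B R B B
B B B R
_ B R _
Unsatisfied now: (0,1), (1,3), (2,2).

3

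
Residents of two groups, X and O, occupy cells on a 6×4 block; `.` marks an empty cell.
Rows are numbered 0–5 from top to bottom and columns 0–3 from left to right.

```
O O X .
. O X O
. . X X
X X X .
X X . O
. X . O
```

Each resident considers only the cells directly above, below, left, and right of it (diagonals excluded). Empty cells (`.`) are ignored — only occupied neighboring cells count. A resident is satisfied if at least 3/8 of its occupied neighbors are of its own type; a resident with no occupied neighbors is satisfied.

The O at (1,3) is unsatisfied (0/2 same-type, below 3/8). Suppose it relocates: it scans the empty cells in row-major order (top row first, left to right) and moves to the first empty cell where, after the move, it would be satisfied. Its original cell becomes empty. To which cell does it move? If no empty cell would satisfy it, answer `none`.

(1,0)

Vacating (1,3). Empty cells in order:
  (0,3): 0/1 same-type → still unsatisfied.
  (1,0): 2/2 same-type → satisfied — stop here.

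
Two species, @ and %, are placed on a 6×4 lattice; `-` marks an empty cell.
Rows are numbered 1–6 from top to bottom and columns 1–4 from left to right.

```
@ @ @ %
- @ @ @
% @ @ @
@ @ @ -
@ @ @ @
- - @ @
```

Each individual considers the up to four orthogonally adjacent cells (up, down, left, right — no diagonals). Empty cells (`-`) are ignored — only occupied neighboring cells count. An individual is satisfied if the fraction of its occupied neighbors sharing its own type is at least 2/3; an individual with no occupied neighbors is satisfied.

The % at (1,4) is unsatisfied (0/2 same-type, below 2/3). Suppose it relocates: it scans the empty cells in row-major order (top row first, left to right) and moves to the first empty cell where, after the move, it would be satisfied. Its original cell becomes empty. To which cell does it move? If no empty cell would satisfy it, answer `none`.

Vacating (1,4). Empty cells in order:
  (2,1): 1/3 same-type → still unsatisfied.
  (4,4): 0/3 same-type → still unsatisfied.
  (6,1): 0/1 same-type → still unsatisfied.
  (6,2): 0/2 same-type → still unsatisfied.

none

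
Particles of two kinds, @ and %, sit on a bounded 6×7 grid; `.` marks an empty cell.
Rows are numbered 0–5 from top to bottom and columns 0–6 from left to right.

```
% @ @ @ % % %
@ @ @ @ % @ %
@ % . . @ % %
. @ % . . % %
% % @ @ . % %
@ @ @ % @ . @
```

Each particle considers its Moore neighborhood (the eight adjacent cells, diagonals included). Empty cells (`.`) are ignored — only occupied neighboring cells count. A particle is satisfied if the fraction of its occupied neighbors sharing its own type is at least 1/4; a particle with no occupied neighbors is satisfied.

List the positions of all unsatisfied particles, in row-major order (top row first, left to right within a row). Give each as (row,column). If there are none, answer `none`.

(0,0), (1,5), (2,1), (5,3), (5,6)

(0,0)% 0/3 ✗
(0,1)@ 4/5 ✓
(0,2)@ 5/5 ✓
(0,3)@ 3/5 ✓
(0,4)% 2/5 ✓
(0,5)% 4/5 ✓
(0,6)% 2/3 ✓
(1,0)@ 3/5 ✓
(1,1)@ 5/7 ✓
(1,2)@ 5/6 ✓
(1,3)@ 4/6 ✓
(1,4)% 3/7 ✓
(1,5)@ 1/8 ✗
(1,6)% 4/5 ✓
(2,0)@ 3/4 ✓
(2,1)% 1/6 ✗
(2,4)@ 2/5 ✓
(2,5)% 5/7 ✓
(2,6)% 4/5 ✓
(3,1)@ 2/6 ✓
(3,2)% 2/5 ✓
(3,5)% 5/6 ✓
(3,6)% 5/5 ✓
(4,0)% 1/4 ✓
(4,1)% 2/7 ✓
(4,2)@ 4/7 ✓
(4,3)@ 3/5 ✓
(4,5)% 3/5 ✓
(4,6)% 3/4 ✓
(5,0)@ 1/3 ✓
(5,1)@ 3/5 ✓
(5,2)@ 3/5 ✓
(5,3)% 0/4 ✗
(5,4)@ 1/3 ✓
(5,6)@ 0/2 ✗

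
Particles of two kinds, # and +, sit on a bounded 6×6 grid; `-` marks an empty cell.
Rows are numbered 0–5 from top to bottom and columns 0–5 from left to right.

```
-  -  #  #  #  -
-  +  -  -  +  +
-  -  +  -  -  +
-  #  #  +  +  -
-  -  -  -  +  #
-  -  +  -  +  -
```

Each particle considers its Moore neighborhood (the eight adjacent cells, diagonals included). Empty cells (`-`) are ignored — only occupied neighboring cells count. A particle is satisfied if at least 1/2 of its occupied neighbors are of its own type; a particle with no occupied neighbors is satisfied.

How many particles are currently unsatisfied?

Row 0: (0,2)# 1/2 ok · (0,3)# 2/3 ok · (0,4)# 1/3 unhappy
Row 1: (1,1)+ 1/2 ok · (1,4)+ 2/4 ok · (1,5)+ 2/3 ok
Row 2: (2,2)+ 2/4 ok · (2,5)+ 3/3 ok
Row 3: (3,1)# 1/2 ok · (3,2)# 1/3 unhappy · (3,3)+ 3/4 ok · (3,4)+ 3/4 ok
Row 4: (4,4)+ 3/4 ok · (4,5)# 0/3 unhappy
Row 5: (5,2)+ 0/0 ok · (5,4)+ 1/2 ok
Unsatisfied: (0,4), (3,2), (4,5) — 3 in total.

3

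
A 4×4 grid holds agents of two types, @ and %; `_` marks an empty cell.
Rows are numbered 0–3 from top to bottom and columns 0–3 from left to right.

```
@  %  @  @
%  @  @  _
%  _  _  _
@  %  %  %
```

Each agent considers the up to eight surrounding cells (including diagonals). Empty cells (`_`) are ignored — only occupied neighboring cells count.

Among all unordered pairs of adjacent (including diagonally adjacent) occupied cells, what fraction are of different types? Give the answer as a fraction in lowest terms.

Scan each occupied cell's neighbors to the right and below (and the two forward diagonals) so each pair is counted once.
Row 0: @(0,0)–%(0,1)≠ @(0,0)–%(1,0)≠ @(0,0)–@(1,1)= %(0,1)–@(0,2)≠ %(0,1)–@(1,1)≠ %(0,1)–@(1,2)≠ %(0,1)–%(1,0)= @(0,2)–@(0,3)= @(0,2)–@(1,2)= @(0,2)–@(1,1)= @(0,3)–@(1,2)=  → 5/11 unlike.
Row 1: %(1,0)–@(1,1)≠ %(1,0)–%(2,0)= @(1,1)–@(1,2)= @(1,1)–%(2,0)≠  → 2/4 unlike.
Row 2: %(2,0)–@(3,0)≠ %(2,0)–%(3,1)=  → 1/2 unlike.
Row 3: @(3,0)–%(3,1)≠ %(3,1)–%(3,2)= %(3,2)–%(3,3)=  → 1/3 unlike.
Total adjacent occupied pairs: 20; unlike-type pairs: 9.
9/20 is already in lowest terms.

9/20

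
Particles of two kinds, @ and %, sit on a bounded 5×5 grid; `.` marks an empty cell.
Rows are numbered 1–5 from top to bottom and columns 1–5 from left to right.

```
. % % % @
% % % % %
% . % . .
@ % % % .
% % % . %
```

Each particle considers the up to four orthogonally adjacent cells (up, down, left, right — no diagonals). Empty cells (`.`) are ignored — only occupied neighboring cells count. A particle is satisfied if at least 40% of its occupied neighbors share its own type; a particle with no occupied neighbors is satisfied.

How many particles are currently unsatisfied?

2

Row 1: (1,2)% 2/2 ok · (1,3)% 3/3 ok · (1,4)% 2/3 ok · (1,5)@ 0/2 unhappy
Row 2: (2,1)% 2/2 ok · (2,2)% 3/3 ok · (2,3)% 4/4 ok · (2,4)% 3/3 ok · (2,5)% 1/2 ok
Row 3: (3,1)% 1/2 ok · (3,3)% 2/2 ok
Row 4: (4,1)@ 0/3 unhappy · (4,2)% 2/3 ok · (4,3)% 4/4 ok · (4,4)% 1/1 ok
Row 5: (5,1)% 1/2 ok · (5,2)% 3/3 ok · (5,3)% 2/2 ok · (5,5)% 0/0 ok
Unsatisfied: (1,5), (4,1) — 2 in total.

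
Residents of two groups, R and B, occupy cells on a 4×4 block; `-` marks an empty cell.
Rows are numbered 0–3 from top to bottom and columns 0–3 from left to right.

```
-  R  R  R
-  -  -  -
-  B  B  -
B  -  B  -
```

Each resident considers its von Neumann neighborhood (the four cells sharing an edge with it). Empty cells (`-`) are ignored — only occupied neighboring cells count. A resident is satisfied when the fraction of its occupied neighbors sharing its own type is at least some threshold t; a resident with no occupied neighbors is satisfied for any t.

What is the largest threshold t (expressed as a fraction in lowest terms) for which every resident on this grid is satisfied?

(0,1)R 1/1
(0,2)R 2/2
(0,3)R 1/1
(2,1)B 1/1
(2,2)B 2/2
(3,0)B — no occupied neighbors
(3,2)B 1/1
The smallest same-type fraction is 1/1 at (0,1), which reduces to 1/1. Any threshold above that leaves this resident unsatisfied.

1/1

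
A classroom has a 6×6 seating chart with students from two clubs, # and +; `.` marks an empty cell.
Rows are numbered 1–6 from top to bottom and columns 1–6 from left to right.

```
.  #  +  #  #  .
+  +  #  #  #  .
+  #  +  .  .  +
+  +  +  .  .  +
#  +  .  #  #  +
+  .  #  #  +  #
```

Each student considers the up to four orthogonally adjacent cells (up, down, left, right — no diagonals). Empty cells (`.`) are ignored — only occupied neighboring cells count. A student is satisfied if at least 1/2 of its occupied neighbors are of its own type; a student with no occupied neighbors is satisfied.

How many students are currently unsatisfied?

12

Row 1: (1,2)# 0/2 ✗ · (1,3)+ 0/3 ✗ · (1,4)# 2/3 ✓ · (1,5)# 2/2 ✓
Row 2: (2,1)+ 2/2 ✓ · (2,2)+ 1/4 ✗ · (2,3)# 1/4 ✗ · (2,4)# 3/3 ✓ · (2,5)# 2/2 ✓
Row 3: (3,1)+ 2/3 ✓ · (3,2)# 0/4 ✗ · (3,3)+ 1/3 ✗ · (3,6)+ 1/1 ✓
Row 4: (4,1)+ 2/3 ✓ · (4,2)+ 3/4 ✓ · (4,3)+ 2/2 ✓ · (4,6)+ 2/2 ✓
Row 5: (5,1)# 0/3 ✗ · (5,2)+ 1/2 ✓ · (5,4)# 2/2 ✓ · (5,5)# 1/3 ✗ · (5,6)+ 1/3 ✗
Row 6: (6,1)+ 0/1 ✗ · (6,3)# 1/1 ✓ · (6,4)# 2/3 ✓ · (6,5)+ 0/3 ✗ · (6,6)# 0/2 ✗
Unsatisfied: (1,2), (1,3), (2,2), (2,3), (3,2), (3,3), (5,1), (5,5), (5,6), (6,1), (6,5), (6,6) — 12 in total.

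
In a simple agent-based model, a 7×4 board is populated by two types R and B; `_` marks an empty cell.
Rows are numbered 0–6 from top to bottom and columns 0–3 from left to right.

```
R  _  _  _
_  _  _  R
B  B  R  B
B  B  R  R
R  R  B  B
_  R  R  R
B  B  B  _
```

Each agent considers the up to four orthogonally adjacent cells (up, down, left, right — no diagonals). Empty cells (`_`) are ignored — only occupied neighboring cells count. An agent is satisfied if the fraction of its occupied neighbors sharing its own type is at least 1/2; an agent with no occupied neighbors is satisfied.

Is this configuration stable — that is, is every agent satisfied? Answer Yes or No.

(0,0)R 0/0 ✓
(1,3)R 0/1 ✗
(2,0)B 2/2 ✓
(2,1)B 2/3 ✓
(2,2)R 1/3 ✗
(2,3)B 0/3 ✗
(3,0)B 2/3 ✓
(3,1)B 2/4 ✓
(3,2)R 2/4 ✓
(3,3)R 1/3 ✗
(4,0)R 1/2 ✓
(4,1)R 2/4 ✓
(4,2)B 1/4 ✗
(4,3)B 1/3 ✗
(5,1)R 2/3 ✓
(5,2)R 2/4 ✓
(5,3)R 1/2 ✓
(6,0)B 1/1 ✓
(6,1)B 2/3 ✓
(6,2)B 1/2 ✓
For instance (1,3) has only 0/1 same-type neighbors, below 1/2.

No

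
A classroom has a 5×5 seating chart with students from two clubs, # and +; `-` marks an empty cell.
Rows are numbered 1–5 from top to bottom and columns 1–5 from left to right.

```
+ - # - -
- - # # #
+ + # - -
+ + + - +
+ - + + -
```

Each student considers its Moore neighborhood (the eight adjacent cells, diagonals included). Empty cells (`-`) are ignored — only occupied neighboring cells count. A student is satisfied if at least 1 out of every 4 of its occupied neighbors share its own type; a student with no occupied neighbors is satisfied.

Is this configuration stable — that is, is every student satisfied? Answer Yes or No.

Yes

(1,1)+ 0/0 satisfied
(1,3)# 2/2 satisfied
(2,3)# 3/4 satisfied
(2,4)# 4/4 satisfied
(2,5)# 1/1 satisfied
(3,1)+ 3/3 satisfied
(3,2)+ 4/6 satisfied
(3,3)# 2/5 satisfied
(4,1)+ 4/4 satisfied
(4,2)+ 6/7 satisfied
(4,3)+ 4/5 satisfied
(4,5)+ 1/1 satisfied
(5,1)+ 2/2 satisfied
(5,3)+ 3/3 satisfied
(5,4)+ 3/3 satisfied
All meet the threshold, so the configuration is stable.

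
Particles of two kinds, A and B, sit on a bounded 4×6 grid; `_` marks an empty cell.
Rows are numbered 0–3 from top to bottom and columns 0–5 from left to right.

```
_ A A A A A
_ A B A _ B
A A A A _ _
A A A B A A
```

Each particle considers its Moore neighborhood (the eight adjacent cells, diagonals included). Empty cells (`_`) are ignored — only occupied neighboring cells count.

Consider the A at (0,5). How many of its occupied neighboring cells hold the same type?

1

Occupied neighbors of (0,5): (0,4)=A, (1,5)=B.
Same type (A): 1 of 2.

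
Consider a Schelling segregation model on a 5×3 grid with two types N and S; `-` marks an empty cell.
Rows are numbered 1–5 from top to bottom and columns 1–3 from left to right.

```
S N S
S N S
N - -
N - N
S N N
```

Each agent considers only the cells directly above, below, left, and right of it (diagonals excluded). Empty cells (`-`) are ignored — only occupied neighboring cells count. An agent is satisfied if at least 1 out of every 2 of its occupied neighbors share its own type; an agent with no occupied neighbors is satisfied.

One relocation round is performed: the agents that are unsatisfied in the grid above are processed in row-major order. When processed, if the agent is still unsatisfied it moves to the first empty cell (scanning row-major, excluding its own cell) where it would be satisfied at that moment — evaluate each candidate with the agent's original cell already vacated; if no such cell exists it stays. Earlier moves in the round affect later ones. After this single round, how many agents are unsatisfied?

Initially unsatisfied (in order): (1,2), (2,1), (2,2), (5,1).
  (1,2) → (3,2).
  (2,1) → (1,2).
  (2,2) → (2,1).
  (5,1) → (2,2).
Resulting grid:
S S S
N S S
N N -
N - N
- N N
Unsatisfied now: (2,1).

1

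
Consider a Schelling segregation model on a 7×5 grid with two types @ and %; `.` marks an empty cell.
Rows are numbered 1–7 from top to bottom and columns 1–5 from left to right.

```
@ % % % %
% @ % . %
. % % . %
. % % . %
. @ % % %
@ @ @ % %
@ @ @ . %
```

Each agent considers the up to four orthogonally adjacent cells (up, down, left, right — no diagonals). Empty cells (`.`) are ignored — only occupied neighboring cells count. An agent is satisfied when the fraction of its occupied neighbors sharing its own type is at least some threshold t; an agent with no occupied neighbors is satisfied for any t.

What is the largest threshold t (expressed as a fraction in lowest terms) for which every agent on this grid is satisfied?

Row 1: (1,1)@ 0/2 · (1,2)% 1/3 · (1,3)% 3/3 · (1,4)% 2/2 · (1,5)% 2/2
Row 2: (2,1)% 0/2 · (2,2)@ 0/4 · (2,3)% 2/3 · (2,5)% 2/2
Row 3: (3,2)% 2/3 · (3,3)% 3/3 · (3,5)% 2/2
Row 4: (4,2)% 2/3 · (4,3)% 3/3 · (4,5)% 2/2
Row 5: (5,2)@ 1/3 · (5,3)% 2/4 · (5,4)% 3/3 · (5,5)% 3/3
Row 6: (6,1)@ 2/2 · (6,2)@ 4/4 · (6,3)@ 2/4 · (6,4)% 2/3 · (6,5)% 3/3
Row 7: (7,1)@ 2/2 · (7,2)@ 3/3 · (7,3)@ 2/2 · (7,5)% 1/1
The smallest same-type fraction is 0/2 at (1,1), which reduces to 0/1. Any threshold above that leaves this agent unsatisfied.

0/1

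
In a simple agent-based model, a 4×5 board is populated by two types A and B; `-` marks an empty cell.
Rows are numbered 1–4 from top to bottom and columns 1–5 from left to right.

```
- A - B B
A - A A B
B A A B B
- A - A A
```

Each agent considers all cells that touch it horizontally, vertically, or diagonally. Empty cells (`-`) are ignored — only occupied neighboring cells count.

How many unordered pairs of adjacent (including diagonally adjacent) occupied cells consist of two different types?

Scan each occupied cell's neighbors to the right and below (and the two forward diagonals) so each pair is counted once.
Row 1: A(1,2)–A(2,3)= A(1,2)–A(2,1)= B(1,4)–B(1,5)= B(1,4)–A(2,4)≠ B(1,4)–B(2,5)= B(1,4)–A(2,3)≠ B(1,5)–B(2,5)= B(1,5)–A(2,4)≠  → 3/8 unlike.
Row 2: A(2,1)–B(3,1)≠ A(2,1)–A(3,2)= A(2,3)–A(2,4)= A(2,3)–A(3,3)= A(2,3)–B(3,4)≠ A(2,3)–A(3,2)= A(2,4)–B(2,5)≠ A(2,4)–B(3,4)≠ A(2,4)–B(3,5)≠ A(2,4)–A(3,3)= B(2,5)–B(3,5)= B(2,5)–B(3,4)=  → 5/12 unlike.
Row 3: B(3,1)–A(3,2)≠ B(3,1)–A(4,2)≠ A(3,2)–A(3,3)= A(3,2)–A(4,2)= A(3,3)–B(3,4)≠ A(3,3)–A(4,4)= A(3,3)–A(4,2)= B(3,4)–B(3,5)= B(3,4)–A(4,4)≠ B(3,4)–A(4,5)≠ B(3,5)–A(4,5)≠ B(3,5)–A(4,4)≠  → 7/12 unlike.
Row 4: A(4,4)–A(4,5)=  → 0/1 unlike.
Total adjacent occupied pairs: 33; unlike-type pairs: 15.

15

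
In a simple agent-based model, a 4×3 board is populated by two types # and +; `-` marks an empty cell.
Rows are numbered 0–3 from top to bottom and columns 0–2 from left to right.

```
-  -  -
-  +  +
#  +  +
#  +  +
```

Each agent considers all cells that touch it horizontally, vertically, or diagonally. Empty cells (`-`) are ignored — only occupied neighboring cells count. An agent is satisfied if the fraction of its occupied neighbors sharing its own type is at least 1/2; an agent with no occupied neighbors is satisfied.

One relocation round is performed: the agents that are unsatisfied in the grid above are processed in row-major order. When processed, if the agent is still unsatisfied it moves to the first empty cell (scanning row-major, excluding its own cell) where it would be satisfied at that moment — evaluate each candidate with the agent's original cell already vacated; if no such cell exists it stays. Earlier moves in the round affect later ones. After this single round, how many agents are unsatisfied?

2

Initially unsatisfied (in order): (2,0), (3,0).
  (2,0): no empty cell satisfies it; stays.
  (3,0): no empty cell satisfies it; stays.
Resulting grid:
- - -
- + +
# + +
# + +
Unsatisfied now: (2,0), (3,0).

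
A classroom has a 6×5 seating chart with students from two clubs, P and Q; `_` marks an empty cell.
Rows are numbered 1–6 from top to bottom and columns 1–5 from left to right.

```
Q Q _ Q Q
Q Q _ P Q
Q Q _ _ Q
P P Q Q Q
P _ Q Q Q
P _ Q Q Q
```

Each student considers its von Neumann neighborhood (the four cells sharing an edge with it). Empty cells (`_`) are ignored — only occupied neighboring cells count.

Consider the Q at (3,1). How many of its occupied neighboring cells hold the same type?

2

Occupied neighbors of (3,1): (2,1)=Q, (4,1)=P, (3,2)=Q.
Same type (Q): 2 of 3.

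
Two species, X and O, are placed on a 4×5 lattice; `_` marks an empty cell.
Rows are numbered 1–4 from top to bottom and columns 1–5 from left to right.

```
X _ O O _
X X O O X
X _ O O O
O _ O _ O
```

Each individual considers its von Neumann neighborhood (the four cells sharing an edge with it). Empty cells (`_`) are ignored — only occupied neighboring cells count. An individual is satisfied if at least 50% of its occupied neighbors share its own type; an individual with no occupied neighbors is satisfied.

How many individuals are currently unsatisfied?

(1,1)X 1/1 satisfied
(1,3)O 2/2 satisfied
(1,4)O 2/2 satisfied
(2,1)X 3/3 satisfied
(2,2)X 1/2 satisfied
(2,3)O 3/4 satisfied
(2,4)O 3/4 satisfied
(2,5)X 0/2 not
(3,1)X 1/2 satisfied
(3,3)O 3/3 satisfied
(3,4)O 3/3 satisfied
(3,5)O 2/3 satisfied
(4,1)O 0/1 not
(4,3)O 1/1 satisfied
(4,5)O 1/1 satisfied
Unsatisfied: (2,5), (4,1) — 2 in total.

2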